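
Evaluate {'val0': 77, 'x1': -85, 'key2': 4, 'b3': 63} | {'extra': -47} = {'val0': 77, 'x1': -85, 'key2': 4, 'b3': 63, 'extra': -47}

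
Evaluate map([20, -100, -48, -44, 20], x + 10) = 20+10=30, -100+10=-90, -48+10=-38, -44+10=-34, 20+10=30
= [30, -90, -38, -34, 30]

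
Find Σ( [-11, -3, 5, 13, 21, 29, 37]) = (-11) + (-3) + 5 + 13 + 21 + 29 + 37
= 91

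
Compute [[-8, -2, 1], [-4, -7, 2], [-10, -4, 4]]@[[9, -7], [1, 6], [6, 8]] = [[-68, 52], [-31, 2], [-70, 78]]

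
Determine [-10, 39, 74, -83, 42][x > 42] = [74]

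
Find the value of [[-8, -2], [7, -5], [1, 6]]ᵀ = [[-8, 7, 1], [-2, -5, 6]]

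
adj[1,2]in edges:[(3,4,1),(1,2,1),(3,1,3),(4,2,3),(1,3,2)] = 1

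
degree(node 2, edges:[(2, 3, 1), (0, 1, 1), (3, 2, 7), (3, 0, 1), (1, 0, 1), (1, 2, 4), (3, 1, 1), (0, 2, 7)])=4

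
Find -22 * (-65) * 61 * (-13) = -1133990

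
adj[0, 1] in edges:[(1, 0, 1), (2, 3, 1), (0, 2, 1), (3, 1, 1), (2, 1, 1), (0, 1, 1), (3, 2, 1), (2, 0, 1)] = 1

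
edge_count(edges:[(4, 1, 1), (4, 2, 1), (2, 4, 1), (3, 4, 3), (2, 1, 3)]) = 5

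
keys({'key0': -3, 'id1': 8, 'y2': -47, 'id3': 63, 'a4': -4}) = ['key0', 'id1', 'y2', 'id3', 'a4']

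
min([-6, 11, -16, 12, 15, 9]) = -16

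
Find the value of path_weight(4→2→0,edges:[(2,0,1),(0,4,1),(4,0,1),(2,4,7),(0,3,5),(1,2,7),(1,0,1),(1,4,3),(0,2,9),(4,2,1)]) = 2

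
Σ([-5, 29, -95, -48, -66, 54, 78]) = -53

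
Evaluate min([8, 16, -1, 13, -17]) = -17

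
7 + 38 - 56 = -11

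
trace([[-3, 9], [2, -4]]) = -7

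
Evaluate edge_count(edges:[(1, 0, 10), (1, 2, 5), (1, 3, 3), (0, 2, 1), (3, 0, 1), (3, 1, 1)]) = 6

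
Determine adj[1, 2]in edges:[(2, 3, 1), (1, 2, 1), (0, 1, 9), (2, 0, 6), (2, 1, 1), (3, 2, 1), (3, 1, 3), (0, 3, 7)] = 1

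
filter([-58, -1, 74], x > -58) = [-1, 74]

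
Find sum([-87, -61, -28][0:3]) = -176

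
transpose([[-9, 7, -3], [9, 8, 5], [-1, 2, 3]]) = [[-9, 9, -1], [7, 8, 2], [-3, 5, 3]]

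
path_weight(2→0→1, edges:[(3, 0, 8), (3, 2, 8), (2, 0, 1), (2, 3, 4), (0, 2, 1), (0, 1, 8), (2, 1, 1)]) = w(2→0)=1 + w(0→1)=8
= 9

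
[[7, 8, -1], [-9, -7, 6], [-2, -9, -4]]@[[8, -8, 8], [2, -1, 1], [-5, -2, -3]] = C[0][0] = (7)*(8) + (8)*(2) + (-1)*(-5) = 77
C[0][1] = (7)*(-8) + (8)*(-1) + (-1)*(-2) = -62
C[0][2] = (7)*(8) + (8)*(1) + (-1)*(-3) = 67
C[1][0] = (-9)*(8) + (-7)*(2) + (6)*(-5) = -116
C[1][1] = (-9)*(-8) + (-7)*(-1) + (6)*(-2) = 67
C[1][2] = (-9)*(8) + (-7)*(1) + (6)*(-3) = -97
... (3 more cells)
= [[77, -62, 67], [-116, 67, -97], [-14, 33, -13]]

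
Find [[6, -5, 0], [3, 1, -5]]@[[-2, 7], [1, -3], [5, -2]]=[[-17, 57], [-30, 28]]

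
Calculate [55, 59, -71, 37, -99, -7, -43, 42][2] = -71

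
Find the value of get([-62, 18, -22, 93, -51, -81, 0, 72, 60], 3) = 93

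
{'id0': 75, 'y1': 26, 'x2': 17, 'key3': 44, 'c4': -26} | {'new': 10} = {'id0': 75, 'y1': 26, 'x2': 17, 'key3': 44, 'c4': -26, 'new': 10}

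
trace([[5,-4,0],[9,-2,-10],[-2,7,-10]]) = diagonal: 5 + (-2) + (-10)
= -7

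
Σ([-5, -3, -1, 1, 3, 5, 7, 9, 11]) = (-5) + (-3) + (-1) + 1 + 3 + 5 + 7 + 9 + 11
= 27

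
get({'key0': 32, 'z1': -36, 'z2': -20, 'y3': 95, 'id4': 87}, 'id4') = 87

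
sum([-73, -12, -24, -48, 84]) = -73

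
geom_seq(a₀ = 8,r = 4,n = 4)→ [8, 32, 128, 512]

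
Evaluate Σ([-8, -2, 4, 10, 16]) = 20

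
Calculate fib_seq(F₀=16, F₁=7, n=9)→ [16, 7, 23, 30, 53, 83, 136, 219, 355]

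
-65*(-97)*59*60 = 22319700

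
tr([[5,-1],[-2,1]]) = diagonal: 5 + 1
= 6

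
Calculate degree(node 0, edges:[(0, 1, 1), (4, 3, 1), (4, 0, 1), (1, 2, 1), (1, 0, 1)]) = incident: (0,1), (4,0), (1,0)
= 3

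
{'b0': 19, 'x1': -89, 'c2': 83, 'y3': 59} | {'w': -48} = {'b0': 19, 'x1': -89, 'c2': 83, 'y3': 59, 'w': -48}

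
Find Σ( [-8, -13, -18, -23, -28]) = -90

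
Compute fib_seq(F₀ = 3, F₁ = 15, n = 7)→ [3, 15, 18, 33, 51, 84, 135]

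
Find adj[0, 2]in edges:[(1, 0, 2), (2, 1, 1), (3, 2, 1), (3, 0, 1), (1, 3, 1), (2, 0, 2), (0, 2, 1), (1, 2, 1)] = 1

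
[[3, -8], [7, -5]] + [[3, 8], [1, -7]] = [[6, 0], [8, -12]]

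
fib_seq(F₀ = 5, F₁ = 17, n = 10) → F_2 = F_1 + F_0 = 22
F_3 = F_2 + F_1 = 39
F_4 = F_3 + F_2 = 61
...
= [5, 17, 22, 39, 61, 100, 161, 261, 422, 683]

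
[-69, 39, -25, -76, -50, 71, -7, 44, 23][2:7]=[-25, -76, -50, 71, -7]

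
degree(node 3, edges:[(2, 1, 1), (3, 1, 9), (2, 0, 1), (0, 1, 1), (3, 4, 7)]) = incident: (3,1), (3,4)
= 2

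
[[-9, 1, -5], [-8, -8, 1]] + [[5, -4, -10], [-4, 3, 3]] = [[-4, -3, -15], [-12, -5, 4]]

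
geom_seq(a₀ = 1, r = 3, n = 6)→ [1, 3, 9, 27, 81, 243]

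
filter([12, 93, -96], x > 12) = [93]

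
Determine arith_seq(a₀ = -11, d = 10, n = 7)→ a_0 = -11 + 0*10 = -11
a_1 = -11 + 1*10 = -1
a_2 = -11 + 2*10 = 9
...
= [-11, -1, 9, 19, 29, 39, 49]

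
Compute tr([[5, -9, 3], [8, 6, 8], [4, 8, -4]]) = diagonal: 5 + 6 + (-4)
= 7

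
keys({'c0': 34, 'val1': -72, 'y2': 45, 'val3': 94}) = ['c0', 'val1', 'y2', 'val3']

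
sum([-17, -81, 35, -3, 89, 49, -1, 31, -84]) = 18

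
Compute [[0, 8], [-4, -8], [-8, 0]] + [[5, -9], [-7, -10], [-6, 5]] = [[5, -1], [-11, -18], [-14, 5]]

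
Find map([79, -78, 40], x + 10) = [89, -68, 50]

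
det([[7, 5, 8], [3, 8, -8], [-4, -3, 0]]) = 176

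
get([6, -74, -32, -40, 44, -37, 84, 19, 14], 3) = -40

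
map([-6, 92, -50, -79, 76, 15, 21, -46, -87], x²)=[36, 8464, 2500, 6241, 5776, 225, 441, 2116, 7569]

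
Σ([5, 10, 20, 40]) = 75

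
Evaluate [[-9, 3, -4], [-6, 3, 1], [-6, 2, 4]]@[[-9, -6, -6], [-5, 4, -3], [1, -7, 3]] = C[0][0] = (-9)*(-9) + (3)*(-5) + (-4)*(1) = 62
C[0][1] = (-9)*(-6) + (3)*(4) + (-4)*(-7) = 94
C[0][2] = (-9)*(-6) + (3)*(-3) + (-4)*(3) = 33
C[1][0] = (-6)*(-9) + (3)*(-5) + (1)*(1) = 40
C[1][1] = (-6)*(-6) + (3)*(4) + (1)*(-7) = 41
C[1][2] = (-6)*(-6) + (3)*(-3) + (1)*(3) = 30
... (3 more cells)
= [[62, 94, 33], [40, 41, 30], [48, 16, 42]]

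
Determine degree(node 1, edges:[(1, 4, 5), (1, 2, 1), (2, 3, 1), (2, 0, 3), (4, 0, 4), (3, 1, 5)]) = 3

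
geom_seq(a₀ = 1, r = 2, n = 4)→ [1, 2, 4, 8]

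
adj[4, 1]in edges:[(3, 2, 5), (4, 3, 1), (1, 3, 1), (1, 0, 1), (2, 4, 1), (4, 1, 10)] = 10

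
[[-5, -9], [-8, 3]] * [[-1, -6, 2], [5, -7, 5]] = C[0][0] = (-5)*(-1) + (-9)*(5) = -40
C[0][1] = (-5)*(-6) + (-9)*(-7) = 93
C[0][2] = (-5)*(2) + (-9)*(5) = -55
C[1][0] = (-8)*(-1) + (3)*(5) = 23
C[1][1] = (-8)*(-6) + (3)*(-7) = 27
C[1][2] = (-8)*(2) + (3)*(5) = -1
= [[-40, 93, -55], [23, 27, -1]]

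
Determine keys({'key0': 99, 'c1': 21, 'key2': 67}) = ['key0', 'c1', 'key2']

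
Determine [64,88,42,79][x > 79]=keep x where x > 79: 64✗, 88✓, 42✗, 79✗
= [88]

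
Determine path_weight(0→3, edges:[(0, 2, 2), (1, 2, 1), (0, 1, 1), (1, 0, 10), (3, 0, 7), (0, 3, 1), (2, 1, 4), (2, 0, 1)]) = w(0→3)=1
= 1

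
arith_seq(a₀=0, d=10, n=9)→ a_0 = 0 + 0*10 = 0
a_1 = 0 + 1*10 = 10
a_2 = 0 + 2*10 = 20
...
= [0, 10, 20, 30, 40, 50, 60, 70, 80]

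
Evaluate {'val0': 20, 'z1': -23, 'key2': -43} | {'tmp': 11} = {'val0': 20, 'z1': -23, 'key2': -43, 'tmp': 11}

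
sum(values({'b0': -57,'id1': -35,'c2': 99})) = (-57) + (-35) + 99
= 7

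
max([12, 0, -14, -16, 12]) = 12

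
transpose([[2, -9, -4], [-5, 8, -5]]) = [[2, -5], [-9, 8], [-4, -5]]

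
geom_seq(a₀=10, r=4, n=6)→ a_0 = 10*4^0 = 10
a_1 = 10*4^1 = 40
a_2 = 10*4^2 = 160
...
= [10, 40, 160, 640, 2560, 10240]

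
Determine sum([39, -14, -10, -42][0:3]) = 15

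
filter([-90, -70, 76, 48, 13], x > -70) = [76, 48, 13]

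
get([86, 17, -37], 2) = -37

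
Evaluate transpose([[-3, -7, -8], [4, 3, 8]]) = [[-3, 4], [-7, 3], [-8, 8]]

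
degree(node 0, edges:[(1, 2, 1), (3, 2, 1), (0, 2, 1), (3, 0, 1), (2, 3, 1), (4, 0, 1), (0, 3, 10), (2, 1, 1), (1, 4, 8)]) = incident: (0,2), (3,0), (4,0), (0,3)
= 4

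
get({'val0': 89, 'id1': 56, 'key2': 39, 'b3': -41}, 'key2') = 39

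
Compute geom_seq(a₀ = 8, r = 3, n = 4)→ a_0 = 8*3^0 = 8
a_1 = 8*3^1 = 24
a_2 = 8*3^2 = 72
...
= [8, 24, 72, 216]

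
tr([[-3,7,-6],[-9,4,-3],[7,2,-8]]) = -7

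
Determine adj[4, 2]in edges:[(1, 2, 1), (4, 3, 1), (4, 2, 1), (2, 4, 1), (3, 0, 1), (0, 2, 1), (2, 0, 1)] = 1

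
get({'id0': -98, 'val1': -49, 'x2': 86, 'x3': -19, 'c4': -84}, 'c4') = -84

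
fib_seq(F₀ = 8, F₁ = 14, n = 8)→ [8, 14, 22, 36, 58, 94, 152, 246]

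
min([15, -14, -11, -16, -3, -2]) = -16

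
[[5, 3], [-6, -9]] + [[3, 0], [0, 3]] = [[8, 3], [-6, -6]]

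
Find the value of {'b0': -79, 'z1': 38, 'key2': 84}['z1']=38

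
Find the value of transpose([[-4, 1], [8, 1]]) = [[-4, 8], [1, 1]]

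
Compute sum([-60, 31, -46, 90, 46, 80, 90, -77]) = 154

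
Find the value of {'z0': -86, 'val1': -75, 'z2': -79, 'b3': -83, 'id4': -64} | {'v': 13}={'z0': -86, 'val1': -75, 'z2': -79, 'b3': -83, 'id4': -64, 'v': 13}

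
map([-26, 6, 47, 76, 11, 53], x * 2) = [-52, 12, 94, 152, 22, 106]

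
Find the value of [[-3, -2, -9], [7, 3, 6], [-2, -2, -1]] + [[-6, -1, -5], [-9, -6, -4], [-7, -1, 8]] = [[-9, -3, -14], [-2, -3, 2], [-9, -3, 7]]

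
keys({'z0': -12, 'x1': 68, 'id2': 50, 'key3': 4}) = ['z0', 'x1', 'id2', 'key3']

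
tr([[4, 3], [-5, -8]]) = diagonal: 4 + (-8)
= -4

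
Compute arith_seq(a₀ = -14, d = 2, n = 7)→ [-14, -12, -10, -8, -6, -4, -2]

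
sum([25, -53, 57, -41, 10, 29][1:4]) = -37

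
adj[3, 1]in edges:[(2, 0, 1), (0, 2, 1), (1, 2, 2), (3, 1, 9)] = 9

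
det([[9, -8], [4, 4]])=(9)*(4) - (-8)*(4)
= 68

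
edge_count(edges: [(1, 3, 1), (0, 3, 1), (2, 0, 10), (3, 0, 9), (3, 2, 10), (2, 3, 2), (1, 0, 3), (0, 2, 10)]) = 8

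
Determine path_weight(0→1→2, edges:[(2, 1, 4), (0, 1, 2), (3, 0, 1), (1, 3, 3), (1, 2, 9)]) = w(0→1)=2 + w(1→2)=9
= 11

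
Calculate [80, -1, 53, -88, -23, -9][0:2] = [80, -1]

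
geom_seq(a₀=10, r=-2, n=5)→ [10, -20, 40, -80, 160]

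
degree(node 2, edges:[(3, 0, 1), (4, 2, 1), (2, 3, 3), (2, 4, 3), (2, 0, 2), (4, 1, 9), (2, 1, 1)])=incident: (4,2), (2,3), (2,4), (2,0), (2,1)
= 5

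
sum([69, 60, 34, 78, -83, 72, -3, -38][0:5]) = slice → [69, 60, 34, 78, -83]
69 + 60 + 34 + 78 + (-83)
= 158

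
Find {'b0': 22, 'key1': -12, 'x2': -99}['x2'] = -99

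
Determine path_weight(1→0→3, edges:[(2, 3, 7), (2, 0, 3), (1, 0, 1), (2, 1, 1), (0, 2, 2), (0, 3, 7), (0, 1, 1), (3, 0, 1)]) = 8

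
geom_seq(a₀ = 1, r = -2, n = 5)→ a_0 = 1*(-2)^0 = 1
a_1 = 1*(-2)^1 = -2
a_2 = 1*(-2)^2 = 4
...
= [1, -2, 4, -8, 16]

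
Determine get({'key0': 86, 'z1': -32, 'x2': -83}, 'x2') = -83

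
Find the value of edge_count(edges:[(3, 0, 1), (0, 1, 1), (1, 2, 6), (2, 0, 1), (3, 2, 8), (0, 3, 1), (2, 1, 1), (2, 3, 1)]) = 8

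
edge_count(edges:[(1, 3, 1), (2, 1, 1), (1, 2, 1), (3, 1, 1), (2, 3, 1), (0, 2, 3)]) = 6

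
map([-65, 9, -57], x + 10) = -65+10=-55, 9+10=19, -57+10=-47
= [-55, 19, -47]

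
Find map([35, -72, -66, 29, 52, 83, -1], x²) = (35)²=1225, (-72)²=5184, (-66)²=4356, (29)²=841, (52)²=2704, (83)²=6889, (-1)²=1
= [1225, 5184, 4356, 841, 2704, 6889, 1]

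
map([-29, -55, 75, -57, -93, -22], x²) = [841, 3025, 5625, 3249, 8649, 484]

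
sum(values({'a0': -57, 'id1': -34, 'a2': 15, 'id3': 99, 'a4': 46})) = 69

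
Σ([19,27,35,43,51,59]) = 234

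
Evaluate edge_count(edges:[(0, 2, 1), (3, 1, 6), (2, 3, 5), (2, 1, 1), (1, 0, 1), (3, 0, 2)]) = 6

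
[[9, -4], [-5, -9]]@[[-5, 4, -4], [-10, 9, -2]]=C[0][0] = (9)*(-5) + (-4)*(-10) = -5
C[0][1] = (9)*(4) + (-4)*(9) = 0
C[0][2] = (9)*(-4) + (-4)*(-2) = -28
C[1][0] = (-5)*(-5) + (-9)*(-10) = 115
C[1][1] = (-5)*(4) + (-9)*(9) = -101
C[1][2] = (-5)*(-4) + (-9)*(-2) = 38
= [[-5, 0, -28], [115, -101, 38]]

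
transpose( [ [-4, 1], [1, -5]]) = [[-4, 1], [1, -5]]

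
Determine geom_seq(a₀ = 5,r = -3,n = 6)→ a_0 = 5*(-3)^0 = 5
a_1 = 5*(-3)^1 = -15
a_2 = 5*(-3)^2 = 45
...
= [5, -15, 45, -135, 405, -1215]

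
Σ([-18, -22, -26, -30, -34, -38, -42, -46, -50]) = (-18) + (-22) + (-26) + (-30) + (-34) + (-38) + (-42) + (-46) + (-50)
= -306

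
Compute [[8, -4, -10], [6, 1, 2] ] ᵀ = [[8, 6], [-4, 1], [-10, 2]]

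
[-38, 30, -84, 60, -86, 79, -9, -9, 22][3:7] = [60, -86, 79, -9]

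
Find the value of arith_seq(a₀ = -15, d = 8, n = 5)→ a_0 = -15 + 0*8 = -15
a_1 = -15 + 1*8 = -7
a_2 = -15 + 2*8 = 1
...
= [-15, -7, 1, 9, 17]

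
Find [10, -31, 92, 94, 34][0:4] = [10, -31, 92, 94]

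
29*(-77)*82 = -183106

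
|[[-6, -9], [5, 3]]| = (-6)*(3) - (-9)*(5)
= 27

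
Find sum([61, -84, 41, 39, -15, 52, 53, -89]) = 61 + (-84) + 41 + 39 + (-15) + 52 + 53 + (-89)
= 58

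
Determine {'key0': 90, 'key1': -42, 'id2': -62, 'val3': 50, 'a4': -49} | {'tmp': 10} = {'key0': 90, 'key1': -42, 'id2': -62, 'val3': 50, 'a4': -49, 'tmp': 10}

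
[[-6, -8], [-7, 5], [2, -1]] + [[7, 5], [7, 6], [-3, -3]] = [[1, -3], [0, 11], [-1, -4]]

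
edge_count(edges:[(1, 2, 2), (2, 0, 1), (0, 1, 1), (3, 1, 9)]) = 4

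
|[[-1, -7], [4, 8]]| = 20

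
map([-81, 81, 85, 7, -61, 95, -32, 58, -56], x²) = [6561, 6561, 7225, 49, 3721, 9025, 1024, 3364, 3136]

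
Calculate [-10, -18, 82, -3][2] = 82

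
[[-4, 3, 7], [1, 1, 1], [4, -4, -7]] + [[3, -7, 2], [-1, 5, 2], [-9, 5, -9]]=[[-1, -4, 9], [0, 6, 3], [-5, 1, -16]]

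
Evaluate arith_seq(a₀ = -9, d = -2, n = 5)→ a_0 = -9 + 0*-2 = -9
a_1 = -9 + 1*-2 = -11
a_2 = -9 + 2*-2 = -13
...
= [-9, -11, -13, -15, -17]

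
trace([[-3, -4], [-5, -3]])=diagonal: (-3) + (-3)
= -6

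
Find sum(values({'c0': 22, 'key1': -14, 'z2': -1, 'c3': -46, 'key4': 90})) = 22 + (-14) + (-1) + (-46) + 90
= 51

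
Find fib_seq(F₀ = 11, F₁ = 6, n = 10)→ [11, 6, 17, 23, 40, 63, 103, 166, 269, 435]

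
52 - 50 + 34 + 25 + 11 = 72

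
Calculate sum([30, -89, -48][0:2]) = -59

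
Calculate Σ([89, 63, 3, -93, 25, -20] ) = 89 + 63 + 3 + (-93) + 25 + (-20)
= 67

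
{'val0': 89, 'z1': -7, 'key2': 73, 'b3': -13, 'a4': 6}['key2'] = 73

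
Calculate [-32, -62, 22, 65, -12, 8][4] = -12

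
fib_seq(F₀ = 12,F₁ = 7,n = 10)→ [12, 7, 19, 26, 45, 71, 116, 187, 303, 490]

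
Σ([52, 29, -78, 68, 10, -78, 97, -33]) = 52 + 29 + (-78) + 68 + 10 + (-78) + 97 + (-33)
= 67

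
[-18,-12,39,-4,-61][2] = 39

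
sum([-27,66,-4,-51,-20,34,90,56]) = 144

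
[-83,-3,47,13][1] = -3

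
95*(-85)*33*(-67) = 17853825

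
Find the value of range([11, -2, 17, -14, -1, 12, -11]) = 31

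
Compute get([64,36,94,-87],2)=94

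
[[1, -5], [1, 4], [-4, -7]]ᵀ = [[1, 1, -4], [-5, 4, -7]]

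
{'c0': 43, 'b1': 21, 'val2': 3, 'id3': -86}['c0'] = 43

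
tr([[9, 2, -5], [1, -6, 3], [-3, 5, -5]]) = diagonal: 9 + (-6) + (-5)
= -2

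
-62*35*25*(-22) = 1193500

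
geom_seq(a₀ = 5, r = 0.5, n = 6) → a_0 = 5*0.5^0 = 5.0
a_1 = 5*0.5^1 = 2.5
a_2 = 5*0.5^2 = 1.25
...
= [5.0, 2.5, 1.25, 0.625, 0.3125, 0.15625]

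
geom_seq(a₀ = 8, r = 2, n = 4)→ a_0 = 8*2^0 = 8
a_1 = 8*2^1 = 16
a_2 = 8*2^2 = 32
...
= [8, 16, 32, 64]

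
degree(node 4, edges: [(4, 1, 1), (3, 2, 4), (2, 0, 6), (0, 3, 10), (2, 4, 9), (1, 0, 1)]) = 2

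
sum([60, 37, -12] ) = 85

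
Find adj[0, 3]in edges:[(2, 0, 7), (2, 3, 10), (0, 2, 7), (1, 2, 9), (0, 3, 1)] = 1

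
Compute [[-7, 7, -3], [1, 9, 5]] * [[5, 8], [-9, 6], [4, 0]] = C[0][0] = (-7)*(5) + (7)*(-9) + (-3)*(4) = -110
C[0][1] = (-7)*(8) + (7)*(6) + (-3)*(0) = -14
C[1][0] = (1)*(5) + (9)*(-9) + (5)*(4) = -56
C[1][1] = (1)*(8) + (9)*(6) + (5)*(0) = 62
= [[-110, -14], [-56, 62]]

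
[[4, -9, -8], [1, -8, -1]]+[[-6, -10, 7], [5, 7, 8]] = [[-2, -19, -1], [6, -1, 7]]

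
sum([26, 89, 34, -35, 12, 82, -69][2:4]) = slice → [34, -35]
34 + (-35)
= -1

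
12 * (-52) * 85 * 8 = -424320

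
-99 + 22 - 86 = -163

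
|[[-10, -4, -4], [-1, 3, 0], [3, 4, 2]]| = (1)*(-10)*det([[3, 0], [4, 2]]) + (-1)*(-4)*det([[-1, 0], [3, 2]]) + (1)*(-4)*det([[-1, 3], [3, 4]])
= -60 + -8 + 52
= -16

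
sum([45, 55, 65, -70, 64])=45 + 55 + 65 + (-70) + 64
= 159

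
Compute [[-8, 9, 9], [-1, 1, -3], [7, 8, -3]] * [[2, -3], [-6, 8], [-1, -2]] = [[-79, 78], [-5, 17], [-31, 49]]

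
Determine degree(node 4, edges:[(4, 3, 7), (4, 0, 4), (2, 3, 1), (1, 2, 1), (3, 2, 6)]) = 2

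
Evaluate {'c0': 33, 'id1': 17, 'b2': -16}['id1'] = 17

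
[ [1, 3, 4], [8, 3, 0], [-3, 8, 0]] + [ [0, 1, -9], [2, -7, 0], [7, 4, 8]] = [[1, 4, -5], [10, -4, 0], [4, 12, 8]]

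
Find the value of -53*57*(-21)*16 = 1015056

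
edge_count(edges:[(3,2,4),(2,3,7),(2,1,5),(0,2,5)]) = 4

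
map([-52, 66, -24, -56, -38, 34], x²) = [2704, 4356, 576, 3136, 1444, 1156]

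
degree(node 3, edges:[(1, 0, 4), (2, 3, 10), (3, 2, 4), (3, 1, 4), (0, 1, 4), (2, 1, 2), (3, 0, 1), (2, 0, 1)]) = incident: (2,3), (3,2), (3,1), (3,0)
= 4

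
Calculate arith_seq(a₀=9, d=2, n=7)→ a_0 = 9 + 0*2 = 9
a_1 = 9 + 1*2 = 11
a_2 = 9 + 2*2 = 13
...
= [9, 11, 13, 15, 17, 19, 21]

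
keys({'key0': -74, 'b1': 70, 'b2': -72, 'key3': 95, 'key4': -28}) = ['key0', 'b1', 'b2', 'key3', 'key4']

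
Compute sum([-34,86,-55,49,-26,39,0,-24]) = 35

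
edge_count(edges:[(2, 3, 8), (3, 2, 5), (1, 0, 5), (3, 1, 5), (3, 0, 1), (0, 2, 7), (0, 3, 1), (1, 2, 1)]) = 8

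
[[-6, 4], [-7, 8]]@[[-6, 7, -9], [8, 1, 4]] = [[68, -38, 70], [106, -41, 95]]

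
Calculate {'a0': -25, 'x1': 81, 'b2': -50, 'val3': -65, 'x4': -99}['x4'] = -99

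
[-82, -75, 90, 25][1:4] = [-75, 90, 25]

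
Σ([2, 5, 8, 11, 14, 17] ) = 57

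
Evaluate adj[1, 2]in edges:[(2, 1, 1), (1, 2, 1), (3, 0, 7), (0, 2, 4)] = 1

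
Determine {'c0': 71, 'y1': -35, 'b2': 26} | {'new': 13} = {'c0': 71, 'y1': -35, 'b2': 26, 'new': 13}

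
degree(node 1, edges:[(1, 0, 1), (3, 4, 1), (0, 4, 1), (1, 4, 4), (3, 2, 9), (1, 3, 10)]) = incident: (1,0), (1,4), (1,3)
= 3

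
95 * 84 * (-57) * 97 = -44121420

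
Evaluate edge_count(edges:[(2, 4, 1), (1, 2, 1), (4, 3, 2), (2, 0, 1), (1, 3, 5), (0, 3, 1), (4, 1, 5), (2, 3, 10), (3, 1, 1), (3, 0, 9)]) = 10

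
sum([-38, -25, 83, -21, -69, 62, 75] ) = 67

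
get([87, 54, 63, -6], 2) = 63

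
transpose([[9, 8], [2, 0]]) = [[9, 2], [8, 0]]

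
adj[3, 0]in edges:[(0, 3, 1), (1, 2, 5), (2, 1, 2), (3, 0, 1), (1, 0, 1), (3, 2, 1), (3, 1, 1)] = 1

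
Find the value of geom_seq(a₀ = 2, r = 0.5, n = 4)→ [2.0, 1.0, 0.5, 0.25]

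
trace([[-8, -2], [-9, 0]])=diagonal: (-8) + 0
= -8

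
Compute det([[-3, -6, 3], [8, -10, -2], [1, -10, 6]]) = (1)*(-3)*det([[-10, -2], [-10, 6]]) + (-1)*(-6)*det([[8, -2], [1, 6]]) + (1)*(3)*det([[8, -10], [1, -10]])
= 240 + 300 + -210
= 330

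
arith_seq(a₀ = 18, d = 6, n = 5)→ a_0 = 18 + 0*6 = 18
a_1 = 18 + 1*6 = 24
a_2 = 18 + 2*6 = 30
...
= [18, 24, 30, 36, 42]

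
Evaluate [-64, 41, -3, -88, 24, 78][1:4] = [41, -3, -88]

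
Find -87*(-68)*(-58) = -343128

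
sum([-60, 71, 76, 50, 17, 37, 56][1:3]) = slice → [71, 76]
71 + 76
= 147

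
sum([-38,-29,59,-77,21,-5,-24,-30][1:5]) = slice → [-29, 59, -77, 21]
(-29) + 59 + (-77) + 21
= -26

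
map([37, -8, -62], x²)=(37)²=1369, (-8)²=64, (-62)²=3844
= [1369, 64, 3844]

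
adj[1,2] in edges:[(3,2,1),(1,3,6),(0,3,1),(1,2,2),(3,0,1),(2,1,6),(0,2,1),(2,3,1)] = 2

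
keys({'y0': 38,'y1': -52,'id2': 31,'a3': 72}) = ['y0', 'y1', 'id2', 'a3']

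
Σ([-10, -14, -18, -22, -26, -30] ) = -120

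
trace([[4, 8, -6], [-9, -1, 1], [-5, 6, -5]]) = -2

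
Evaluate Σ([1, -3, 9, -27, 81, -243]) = 1 + -3 + 9 + -27 + 81 + -243
= -182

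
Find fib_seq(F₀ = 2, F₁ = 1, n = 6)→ F_2 = F_1 + F_0 = 3
F_3 = F_2 + F_1 = 4
F_4 = F_3 + F_2 = 7
...
= [2, 1, 3, 4, 7, 11]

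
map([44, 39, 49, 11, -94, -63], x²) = (44)²=1936, (39)²=1521, (49)²=2401, (11)²=121, (-94)²=8836, (-63)²=3969
= [1936, 1521, 2401, 121, 8836, 3969]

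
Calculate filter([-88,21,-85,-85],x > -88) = [21, -85, -85]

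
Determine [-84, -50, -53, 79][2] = -53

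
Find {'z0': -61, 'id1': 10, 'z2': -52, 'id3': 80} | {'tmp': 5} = {'z0': -61, 'id1': 10, 'z2': -52, 'id3': 80, 'tmp': 5}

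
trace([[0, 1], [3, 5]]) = 5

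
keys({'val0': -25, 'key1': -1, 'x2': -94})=['val0', 'key1', 'x2']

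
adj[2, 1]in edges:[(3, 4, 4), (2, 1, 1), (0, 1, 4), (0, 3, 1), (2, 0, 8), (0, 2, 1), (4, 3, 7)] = 1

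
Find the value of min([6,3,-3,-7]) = -7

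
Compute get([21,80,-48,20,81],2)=-48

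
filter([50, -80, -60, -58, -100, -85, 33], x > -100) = [50, -80, -60, -58, -85, 33]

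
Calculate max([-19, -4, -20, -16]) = -4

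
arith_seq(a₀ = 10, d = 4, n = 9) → a_0 = 10 + 0*4 = 10
a_1 = 10 + 1*4 = 14
a_2 = 10 + 2*4 = 18
...
= [10, 14, 18, 22, 26, 30, 34, 38, 42]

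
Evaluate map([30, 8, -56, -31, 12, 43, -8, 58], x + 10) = 30+10=40, 8+10=18, -56+10=-46, -31+10=-21, 12+10=22, 43+10=53, -8+10=2, 58+10=68
= [40, 18, -46, -21, 22, 53, 2, 68]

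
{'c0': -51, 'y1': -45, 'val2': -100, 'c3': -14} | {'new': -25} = {'c0': -51, 'y1': -45, 'val2': -100, 'c3': -14, 'new': -25}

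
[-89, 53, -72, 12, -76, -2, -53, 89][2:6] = [-72, 12, -76, -2]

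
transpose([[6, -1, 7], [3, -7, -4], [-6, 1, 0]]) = [[6, 3, -6], [-1, -7, 1], [7, -4, 0]]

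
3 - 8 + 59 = 54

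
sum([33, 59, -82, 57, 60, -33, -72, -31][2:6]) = 2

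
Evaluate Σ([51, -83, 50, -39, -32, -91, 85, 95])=51 + (-83) + 50 + (-39) + (-32) + (-91) + 85 + 95
= 36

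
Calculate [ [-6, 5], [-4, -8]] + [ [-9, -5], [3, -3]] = [[-15, 0], [-1, -11]]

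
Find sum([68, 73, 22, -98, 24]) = 68 + 73 + 22 + (-98) + 24
= 89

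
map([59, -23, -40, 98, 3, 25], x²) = [3481, 529, 1600, 9604, 9, 625]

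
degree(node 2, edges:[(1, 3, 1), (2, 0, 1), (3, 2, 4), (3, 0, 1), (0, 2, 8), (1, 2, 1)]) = incident: (2,0), (3,2), (0,2), (1,2)
= 4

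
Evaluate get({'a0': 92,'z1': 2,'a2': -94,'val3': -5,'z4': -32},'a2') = -94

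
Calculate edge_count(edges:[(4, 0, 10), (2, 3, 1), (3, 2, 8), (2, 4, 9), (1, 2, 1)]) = 5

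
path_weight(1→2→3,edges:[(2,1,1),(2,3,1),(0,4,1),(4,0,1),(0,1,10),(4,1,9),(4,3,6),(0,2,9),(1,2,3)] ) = 4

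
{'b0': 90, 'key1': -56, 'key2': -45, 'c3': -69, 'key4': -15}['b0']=90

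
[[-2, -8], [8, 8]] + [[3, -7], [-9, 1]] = [[1, -15], [-1, 9]]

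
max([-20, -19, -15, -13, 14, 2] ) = 14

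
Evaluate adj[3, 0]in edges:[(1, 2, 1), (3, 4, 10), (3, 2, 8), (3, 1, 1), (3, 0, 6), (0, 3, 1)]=6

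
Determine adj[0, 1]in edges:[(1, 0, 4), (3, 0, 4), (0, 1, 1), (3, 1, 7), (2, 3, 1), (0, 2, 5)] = 1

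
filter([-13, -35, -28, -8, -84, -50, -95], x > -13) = keep x where x > -13: -13✗, -35✗, -28✗, -8✓, -84✗, -50✗, -95✗
= [-8]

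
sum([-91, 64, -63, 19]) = -71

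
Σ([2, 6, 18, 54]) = 2 + 6 + 18 + 54
= 80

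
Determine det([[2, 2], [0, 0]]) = (2)*(0) - (2)*(0)
= 0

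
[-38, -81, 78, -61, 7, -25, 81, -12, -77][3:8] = [-61, 7, -25, 81, -12]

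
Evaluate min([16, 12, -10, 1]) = -10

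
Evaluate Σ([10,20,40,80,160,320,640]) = 1270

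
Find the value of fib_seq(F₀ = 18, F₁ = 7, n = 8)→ [18, 7, 25, 32, 57, 89, 146, 235]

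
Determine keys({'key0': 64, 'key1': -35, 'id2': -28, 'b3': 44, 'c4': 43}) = ['key0', 'key1', 'id2', 'b3', 'c4']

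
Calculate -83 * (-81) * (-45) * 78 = -23597730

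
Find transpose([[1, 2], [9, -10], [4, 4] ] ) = [[1, 9, 4], [2, -10, 4]]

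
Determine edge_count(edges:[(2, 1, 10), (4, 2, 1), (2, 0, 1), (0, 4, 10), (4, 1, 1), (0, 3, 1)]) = 6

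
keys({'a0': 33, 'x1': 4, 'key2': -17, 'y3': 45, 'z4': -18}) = ['a0', 'x1', 'key2', 'y3', 'z4']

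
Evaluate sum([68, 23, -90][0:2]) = slice → [68, 23]
68 + 23
= 91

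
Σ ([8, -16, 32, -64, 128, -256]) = 8 + -16 + 32 + -64 + 128 + -256
= -168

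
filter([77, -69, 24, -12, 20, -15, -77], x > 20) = [77, 24]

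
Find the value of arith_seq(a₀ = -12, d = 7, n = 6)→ a_0 = -12 + 0*7 = -12
a_1 = -12 + 1*7 = -5
a_2 = -12 + 2*7 = 2
...
= [-12, -5, 2, 9, 16, 23]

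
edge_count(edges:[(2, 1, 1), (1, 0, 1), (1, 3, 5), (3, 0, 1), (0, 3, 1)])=5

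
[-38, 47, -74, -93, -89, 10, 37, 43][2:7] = [-74, -93, -89, 10, 37]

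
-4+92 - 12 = 76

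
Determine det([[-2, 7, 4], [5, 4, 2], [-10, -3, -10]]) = (1)*(-2)*det([[4, 2], [-3, -10]]) + (-1)*(7)*det([[5, 2], [-10, -10]]) + (1)*(4)*det([[5, 4], [-10, -3]])
= 68 + 210 + 100
= 378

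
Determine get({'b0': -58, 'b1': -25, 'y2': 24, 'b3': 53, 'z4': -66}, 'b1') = -25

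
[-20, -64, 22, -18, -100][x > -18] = keep x where x > -18: -20✗, -64✗, 22✓, -18✗, -100✗
= [22]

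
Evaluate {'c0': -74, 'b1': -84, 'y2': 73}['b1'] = -84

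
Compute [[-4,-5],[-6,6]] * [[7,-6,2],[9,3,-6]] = C[0][0] = (-4)*(7) + (-5)*(9) = -73
C[0][1] = (-4)*(-6) + (-5)*(3) = 9
C[0][2] = (-4)*(2) + (-5)*(-6) = 22
C[1][0] = (-6)*(7) + (6)*(9) = 12
C[1][1] = (-6)*(-6) + (6)*(3) = 54
C[1][2] = (-6)*(2) + (6)*(-6) = -48
= [[-73, 9, 22], [12, 54, -48]]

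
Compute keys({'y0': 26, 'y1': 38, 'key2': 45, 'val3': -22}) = ['y0', 'y1', 'key2', 'val3']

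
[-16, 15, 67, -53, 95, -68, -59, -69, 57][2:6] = [67, -53, 95, -68]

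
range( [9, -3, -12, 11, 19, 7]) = 31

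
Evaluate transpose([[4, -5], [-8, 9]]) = [[4, -8], [-5, 9]]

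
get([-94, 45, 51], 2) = 51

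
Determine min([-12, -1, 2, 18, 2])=-12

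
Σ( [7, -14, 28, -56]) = -35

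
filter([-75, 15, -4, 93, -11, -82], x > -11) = keep x where x > -11: -75✗, 15✓, -4✓, 93✓, -11✗, -82✗
= [15, -4, 93]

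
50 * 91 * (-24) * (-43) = 4695600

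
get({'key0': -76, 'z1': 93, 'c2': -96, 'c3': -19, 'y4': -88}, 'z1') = 93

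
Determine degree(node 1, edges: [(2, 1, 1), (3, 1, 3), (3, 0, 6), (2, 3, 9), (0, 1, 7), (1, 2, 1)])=4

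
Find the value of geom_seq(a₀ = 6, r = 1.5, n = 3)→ [6.0, 9.0, 13.5]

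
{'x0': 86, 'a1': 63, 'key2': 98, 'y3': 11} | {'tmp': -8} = {'x0': 86, 'a1': 63, 'key2': 98, 'y3': 11, 'tmp': -8}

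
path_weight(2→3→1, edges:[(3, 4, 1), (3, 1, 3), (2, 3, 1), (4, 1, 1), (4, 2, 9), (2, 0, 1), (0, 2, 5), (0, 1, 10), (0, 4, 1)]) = w(2→3)=1 + w(3→1)=3
= 4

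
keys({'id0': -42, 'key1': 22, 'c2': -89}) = ['id0', 'key1', 'c2']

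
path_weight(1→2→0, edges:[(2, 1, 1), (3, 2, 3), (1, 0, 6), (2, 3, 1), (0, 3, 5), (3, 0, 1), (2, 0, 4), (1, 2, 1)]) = 5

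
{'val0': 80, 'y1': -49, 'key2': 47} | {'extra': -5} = {'val0': 80, 'y1': -49, 'key2': 47, 'extra': -5}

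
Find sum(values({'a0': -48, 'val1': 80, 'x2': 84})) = (-48) + 80 + 84
= 116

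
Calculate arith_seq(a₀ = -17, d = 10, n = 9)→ [-17, -7, 3, 13, 23, 33, 43, 53, 63]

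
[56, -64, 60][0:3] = [56, -64, 60]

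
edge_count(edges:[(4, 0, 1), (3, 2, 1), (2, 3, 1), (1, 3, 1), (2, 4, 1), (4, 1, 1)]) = 6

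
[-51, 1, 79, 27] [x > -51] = [1, 79, 27]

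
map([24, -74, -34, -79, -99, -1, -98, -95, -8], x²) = [576, 5476, 1156, 6241, 9801, 1, 9604, 9025, 64]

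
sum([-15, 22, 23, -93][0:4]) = slice → [-15, 22, 23, -93]
(-15) + 22 + 23 + (-93)
= -63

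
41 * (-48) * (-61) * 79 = 9483792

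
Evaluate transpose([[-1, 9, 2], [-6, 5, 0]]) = [[-1, -6], [9, 5], [2, 0]]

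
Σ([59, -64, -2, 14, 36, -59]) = 59 + (-64) + (-2) + 14 + 36 + (-59)
= -16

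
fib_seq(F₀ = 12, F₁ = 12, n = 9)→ [12, 12, 24, 36, 60, 96, 156, 252, 408]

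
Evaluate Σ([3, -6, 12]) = 3 + -6 + 12
= 9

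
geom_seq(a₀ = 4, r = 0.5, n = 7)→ a_0 = 4*0.5^0 = 4.0
a_1 = 4*0.5^1 = 2.0
a_2 = 4*0.5^2 = 1.0
...
= [4.0, 2.0, 1.0, 0.5, 0.25, 0.125, 0.0625]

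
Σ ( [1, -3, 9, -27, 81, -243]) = -182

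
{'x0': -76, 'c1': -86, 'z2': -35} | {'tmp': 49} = {'x0': -76, 'c1': -86, 'z2': -35, 'tmp': 49}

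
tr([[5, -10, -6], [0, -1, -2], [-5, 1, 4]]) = 8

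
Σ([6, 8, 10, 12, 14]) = 6 + 8 + 10 + 12 + 14
= 50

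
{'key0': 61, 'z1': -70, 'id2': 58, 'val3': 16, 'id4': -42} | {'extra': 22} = {'key0': 61, 'z1': -70, 'id2': 58, 'val3': 16, 'id4': -42, 'extra': 22}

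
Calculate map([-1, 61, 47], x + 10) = -1+10=9, 61+10=71, 47+10=57
= [9, 71, 57]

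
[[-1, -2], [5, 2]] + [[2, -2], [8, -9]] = [[1, -4], [13, -7]]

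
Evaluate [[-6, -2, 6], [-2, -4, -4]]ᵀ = [[-6, -2], [-2, -4], [6, -4]]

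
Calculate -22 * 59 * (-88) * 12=1370688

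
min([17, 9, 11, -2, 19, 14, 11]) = -2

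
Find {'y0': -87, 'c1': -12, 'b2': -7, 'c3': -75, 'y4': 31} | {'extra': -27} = {'y0': -87, 'c1': -12, 'b2': -7, 'c3': -75, 'y4': 31, 'extra': -27}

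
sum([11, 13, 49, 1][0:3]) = slice → [11, 13, 49]
11 + 13 + 49
= 73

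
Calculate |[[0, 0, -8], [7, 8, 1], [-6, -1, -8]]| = -328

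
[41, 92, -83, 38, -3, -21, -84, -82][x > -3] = [41, 92, 38]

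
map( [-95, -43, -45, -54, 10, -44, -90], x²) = (-95)²=9025, (-43)²=1849, (-45)²=2025, (-54)²=2916, (10)²=100, (-44)²=1936, (-90)²=8100
= [9025, 1849, 2025, 2916, 100, 1936, 8100]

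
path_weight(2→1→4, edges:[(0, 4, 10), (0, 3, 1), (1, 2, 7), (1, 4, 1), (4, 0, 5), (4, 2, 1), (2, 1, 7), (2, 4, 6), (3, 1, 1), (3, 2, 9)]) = w(2→1)=7 + w(1→4)=1
= 8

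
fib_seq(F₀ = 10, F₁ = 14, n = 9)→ F_2 = F_1 + F_0 = 24
F_3 = F_2 + F_1 = 38
F_4 = F_3 + F_2 = 62
...
= [10, 14, 24, 38, 62, 100, 162, 262, 424]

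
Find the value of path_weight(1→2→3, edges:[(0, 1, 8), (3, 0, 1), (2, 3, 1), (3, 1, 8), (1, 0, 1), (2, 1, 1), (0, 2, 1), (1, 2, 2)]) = w(1→2)=2 + w(2→3)=1
= 3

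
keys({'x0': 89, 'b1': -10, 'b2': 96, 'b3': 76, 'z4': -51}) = ['x0', 'b1', 'b2', 'b3', 'z4']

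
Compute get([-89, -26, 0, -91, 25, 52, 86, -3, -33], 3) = -91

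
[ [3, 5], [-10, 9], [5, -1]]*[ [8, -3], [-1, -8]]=C[0][0] = (3)*(8) + (5)*(-1) = 19
C[0][1] = (3)*(-3) + (5)*(-8) = -49
C[1][0] = (-10)*(8) + (9)*(-1) = -89
C[1][1] = (-10)*(-3) + (9)*(-8) = -42
C[2][0] = (5)*(8) + (-1)*(-1) = 41
C[2][1] = (5)*(-3) + (-1)*(-8) = -7
= [[19, -49], [-89, -42], [41, -7]]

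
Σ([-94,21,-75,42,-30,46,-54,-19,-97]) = (-94) + 21 + (-75) + 42 + (-30) + 46 + (-54) + (-19) + (-97)
= -260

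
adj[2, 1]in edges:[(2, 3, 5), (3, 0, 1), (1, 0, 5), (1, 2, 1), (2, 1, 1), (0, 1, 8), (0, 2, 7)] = 1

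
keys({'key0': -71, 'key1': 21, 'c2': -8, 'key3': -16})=['key0', 'key1', 'c2', 'key3']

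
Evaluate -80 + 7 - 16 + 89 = 0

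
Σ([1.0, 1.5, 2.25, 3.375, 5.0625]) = 1.0 + 1.5 + 2.25 + 3.375 + 5.0625
= 13.1875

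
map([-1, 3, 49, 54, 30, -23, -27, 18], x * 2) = -1*2=-2, 3*2=6, 49*2=98, 54*2=108, 30*2=60, -23*2=-46, -27*2=-54, 18*2=36
= [-2, 6, 98, 108, 60, -46, -54, 36]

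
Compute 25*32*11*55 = 484000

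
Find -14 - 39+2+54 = 3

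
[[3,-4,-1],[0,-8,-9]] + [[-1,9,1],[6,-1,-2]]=[[2, 5, 0], [6, -9, -11]]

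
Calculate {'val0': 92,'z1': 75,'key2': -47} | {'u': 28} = {'val0': 92, 'z1': 75, 'key2': -47, 'u': 28}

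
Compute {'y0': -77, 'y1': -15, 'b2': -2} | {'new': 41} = {'y0': -77, 'y1': -15, 'b2': -2, 'new': 41}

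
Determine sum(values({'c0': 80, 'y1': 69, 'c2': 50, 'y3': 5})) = 80 + 69 + 50 + 5
= 204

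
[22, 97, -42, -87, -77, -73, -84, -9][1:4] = [97, -42, -87]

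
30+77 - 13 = 94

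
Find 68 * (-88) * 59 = -353056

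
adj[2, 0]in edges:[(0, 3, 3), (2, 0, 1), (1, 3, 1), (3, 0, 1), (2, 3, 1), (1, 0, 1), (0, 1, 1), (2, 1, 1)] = 1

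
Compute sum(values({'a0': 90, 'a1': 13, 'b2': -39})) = 64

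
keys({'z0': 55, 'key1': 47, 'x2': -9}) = ['z0', 'key1', 'x2']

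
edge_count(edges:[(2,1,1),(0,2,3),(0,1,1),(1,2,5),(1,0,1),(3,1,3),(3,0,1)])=7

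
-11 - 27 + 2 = -36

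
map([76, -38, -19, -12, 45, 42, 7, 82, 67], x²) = [5776, 1444, 361, 144, 2025, 1764, 49, 6724, 4489]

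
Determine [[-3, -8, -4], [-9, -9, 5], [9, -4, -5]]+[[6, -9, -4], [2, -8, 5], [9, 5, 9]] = [[3, -17, -8], [-7, -17, 10], [18, 1, 4]]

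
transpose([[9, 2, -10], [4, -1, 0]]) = [[9, 4], [2, -1], [-10, 0]]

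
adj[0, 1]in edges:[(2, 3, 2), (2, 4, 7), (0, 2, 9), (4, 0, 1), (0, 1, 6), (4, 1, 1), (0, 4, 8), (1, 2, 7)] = 6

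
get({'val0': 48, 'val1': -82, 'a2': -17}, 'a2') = -17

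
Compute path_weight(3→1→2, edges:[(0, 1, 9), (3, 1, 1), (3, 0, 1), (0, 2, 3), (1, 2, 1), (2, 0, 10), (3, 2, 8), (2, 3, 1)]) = 2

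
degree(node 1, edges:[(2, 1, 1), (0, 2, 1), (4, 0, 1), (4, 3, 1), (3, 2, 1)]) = 1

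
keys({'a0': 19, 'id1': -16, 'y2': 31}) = ['a0', 'id1', 'y2']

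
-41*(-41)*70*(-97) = -11413990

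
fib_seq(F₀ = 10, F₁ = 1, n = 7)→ [10, 1, 11, 12, 23, 35, 58]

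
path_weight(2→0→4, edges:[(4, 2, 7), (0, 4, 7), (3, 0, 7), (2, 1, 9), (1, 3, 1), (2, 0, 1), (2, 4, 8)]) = 8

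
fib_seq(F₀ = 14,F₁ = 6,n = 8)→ [14, 6, 20, 26, 46, 72, 118, 190]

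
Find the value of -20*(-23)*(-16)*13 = -95680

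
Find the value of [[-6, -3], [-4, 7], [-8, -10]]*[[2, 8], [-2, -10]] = C[0][0] = (-6)*(2) + (-3)*(-2) = -6
C[0][1] = (-6)*(8) + (-3)*(-10) = -18
C[1][0] = (-4)*(2) + (7)*(-2) = -22
C[1][1] = (-4)*(8) + (7)*(-10) = -102
C[2][0] = (-8)*(2) + (-10)*(-2) = 4
C[2][1] = (-8)*(8) + (-10)*(-10) = 36
= [[-6, -18], [-22, -102], [4, 36]]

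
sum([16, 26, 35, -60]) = 17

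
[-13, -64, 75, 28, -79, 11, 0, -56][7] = -56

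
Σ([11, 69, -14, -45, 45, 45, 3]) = 11 + 69 + (-14) + (-45) + 45 + 45 + 3
= 114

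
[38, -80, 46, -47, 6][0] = 38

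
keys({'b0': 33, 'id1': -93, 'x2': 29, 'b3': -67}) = ['b0', 'id1', 'x2', 'b3']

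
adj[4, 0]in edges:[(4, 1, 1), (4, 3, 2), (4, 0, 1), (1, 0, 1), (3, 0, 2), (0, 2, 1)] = 1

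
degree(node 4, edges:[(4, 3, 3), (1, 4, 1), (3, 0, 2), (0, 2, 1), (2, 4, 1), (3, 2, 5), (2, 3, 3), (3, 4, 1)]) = 4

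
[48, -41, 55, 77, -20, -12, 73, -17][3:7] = [77, -20, -12, 73]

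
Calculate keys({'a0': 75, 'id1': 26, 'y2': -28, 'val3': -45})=['a0', 'id1', 'y2', 'val3']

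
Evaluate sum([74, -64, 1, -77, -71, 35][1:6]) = -176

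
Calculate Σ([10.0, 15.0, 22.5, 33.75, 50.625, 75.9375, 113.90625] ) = 10.0 + 15.0 + 22.5 + 33.75 + 50.625 + 75.9375 + 113.90625
= 321.71875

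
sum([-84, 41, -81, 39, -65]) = -150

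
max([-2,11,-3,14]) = 14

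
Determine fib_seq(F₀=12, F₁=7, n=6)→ [12, 7, 19, 26, 45, 71]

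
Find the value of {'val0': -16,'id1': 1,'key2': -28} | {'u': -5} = {'val0': -16, 'id1': 1, 'key2': -28, 'u': -5}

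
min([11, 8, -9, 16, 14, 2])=-9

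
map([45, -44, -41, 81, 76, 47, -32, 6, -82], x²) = (45)²=2025, (-44)²=1936, (-41)²=1681, (81)²=6561, (76)²=5776, (47)²=2209, (-32)²=1024, (6)²=36, (-82)²=6724
= [2025, 1936, 1681, 6561, 5776, 2209, 1024, 36, 6724]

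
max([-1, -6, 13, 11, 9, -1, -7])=13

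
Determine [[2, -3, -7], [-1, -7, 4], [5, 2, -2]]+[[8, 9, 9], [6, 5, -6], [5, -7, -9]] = [[10, 6, 2], [5, -2, -2], [10, -5, -11]]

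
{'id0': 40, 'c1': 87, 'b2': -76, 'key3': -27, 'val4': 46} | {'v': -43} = {'id0': 40, 'c1': 87, 'b2': -76, 'key3': -27, 'val4': 46, 'v': -43}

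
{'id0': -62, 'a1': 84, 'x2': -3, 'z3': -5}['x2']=-3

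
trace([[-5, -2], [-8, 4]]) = diagonal: (-5) + 4
= -1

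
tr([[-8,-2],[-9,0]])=-8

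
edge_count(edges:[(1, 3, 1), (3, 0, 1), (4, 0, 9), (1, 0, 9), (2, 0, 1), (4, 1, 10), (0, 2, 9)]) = 7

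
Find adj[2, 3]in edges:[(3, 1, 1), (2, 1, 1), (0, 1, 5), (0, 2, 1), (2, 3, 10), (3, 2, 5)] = 10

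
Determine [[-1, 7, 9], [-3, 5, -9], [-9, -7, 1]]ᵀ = [[-1, -3, -9], [7, 5, -7], [9, -9, 1]]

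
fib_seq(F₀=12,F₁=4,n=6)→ [12, 4, 16, 20, 36, 56]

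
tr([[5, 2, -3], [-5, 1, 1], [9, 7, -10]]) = -4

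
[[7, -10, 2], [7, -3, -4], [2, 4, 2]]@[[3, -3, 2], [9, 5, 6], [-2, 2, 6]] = C[0][0] = (7)*(3) + (-10)*(9) + (2)*(-2) = -73
C[0][1] = (7)*(-3) + (-10)*(5) + (2)*(2) = -67
C[0][2] = (7)*(2) + (-10)*(6) + (2)*(6) = -34
C[1][0] = (7)*(3) + (-3)*(9) + (-4)*(-2) = 2
C[1][1] = (7)*(-3) + (-3)*(5) + (-4)*(2) = -44
C[1][2] = (7)*(2) + (-3)*(6) + (-4)*(6) = -28
... (3 more cells)
= [[-73, -67, -34], [2, -44, -28], [38, 18, 40]]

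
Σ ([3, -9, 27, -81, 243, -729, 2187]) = 3 + -9 + 27 + -81 + 243 + -729 + 2187
= 1641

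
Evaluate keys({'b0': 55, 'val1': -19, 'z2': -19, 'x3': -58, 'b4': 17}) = ['b0', 'val1', 'z2', 'x3', 'b4']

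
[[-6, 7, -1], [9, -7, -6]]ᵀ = [[-6, 9], [7, -7], [-1, -6]]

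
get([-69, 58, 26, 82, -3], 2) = 26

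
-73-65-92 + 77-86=-239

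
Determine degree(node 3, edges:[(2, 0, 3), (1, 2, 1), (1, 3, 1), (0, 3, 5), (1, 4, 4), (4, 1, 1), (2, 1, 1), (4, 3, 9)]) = incident: (1,3), (0,3), (4,3)
= 3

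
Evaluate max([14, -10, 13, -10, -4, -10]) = 14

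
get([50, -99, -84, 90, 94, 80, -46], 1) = -99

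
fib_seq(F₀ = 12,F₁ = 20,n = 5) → F_2 = F_1 + F_0 = 32
F_3 = F_2 + F_1 = 52
F_4 = F_3 + F_2 = 84
= [12, 20, 32, 52, 84]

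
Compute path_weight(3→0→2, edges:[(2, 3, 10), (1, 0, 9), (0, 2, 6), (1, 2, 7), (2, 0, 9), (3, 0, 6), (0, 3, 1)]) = 12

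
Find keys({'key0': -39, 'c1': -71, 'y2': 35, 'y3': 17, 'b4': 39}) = ['key0', 'c1', 'y2', 'y3', 'b4']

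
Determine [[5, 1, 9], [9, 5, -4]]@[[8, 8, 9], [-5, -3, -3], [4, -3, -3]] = C[0][0] = (5)*(8) + (1)*(-5) + (9)*(4) = 71
C[0][1] = (5)*(8) + (1)*(-3) + (9)*(-3) = 10
C[0][2] = (5)*(9) + (1)*(-3) + (9)*(-3) = 15
C[1][0] = (9)*(8) + (5)*(-5) + (-4)*(4) = 31
C[1][1] = (9)*(8) + (5)*(-3) + (-4)*(-3) = 69
C[1][2] = (9)*(9) + (5)*(-3) + (-4)*(-3) = 78
= [[71, 10, 15], [31, 69, 78]]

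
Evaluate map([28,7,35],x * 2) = [56, 14, 70]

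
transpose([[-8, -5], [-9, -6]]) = [[-8, -9], [-5, -6]]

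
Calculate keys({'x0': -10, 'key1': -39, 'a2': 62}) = ['x0', 'key1', 'a2']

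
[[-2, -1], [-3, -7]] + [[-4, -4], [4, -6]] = [[-6, -5], [1, -13]]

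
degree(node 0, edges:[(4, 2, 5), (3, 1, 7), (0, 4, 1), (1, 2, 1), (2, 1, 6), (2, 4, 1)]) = 1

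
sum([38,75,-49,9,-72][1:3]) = slice → [75, -49]
75 + (-49)
= 26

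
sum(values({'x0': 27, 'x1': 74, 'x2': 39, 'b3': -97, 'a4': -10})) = 33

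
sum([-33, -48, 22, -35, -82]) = (-33) + (-48) + 22 + (-35) + (-82)
= -176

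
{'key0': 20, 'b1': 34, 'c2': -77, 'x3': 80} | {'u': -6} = {'key0': 20, 'b1': 34, 'c2': -77, 'x3': 80, 'u': -6}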